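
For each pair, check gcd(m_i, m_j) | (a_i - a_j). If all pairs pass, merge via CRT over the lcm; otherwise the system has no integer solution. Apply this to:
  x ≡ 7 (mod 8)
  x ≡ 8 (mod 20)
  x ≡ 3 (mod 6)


Moduli 8, 20, 6 are not pairwise coprime, so CRT works modulo lcm(m_i) when all pairwise compatibility conditions hold.
Pairwise compatibility: gcd(m_i, m_j) must divide a_i - a_j for every pair.
Merge one congruence at a time:
  Start: x ≡ 7 (mod 8).
  Combine with x ≡ 8 (mod 20): gcd(8, 20) = 4, and 8 - 7 = 1 is NOT divisible by 4.
    ⇒ system is inconsistent (no integer solution).

No solution (the system is inconsistent).


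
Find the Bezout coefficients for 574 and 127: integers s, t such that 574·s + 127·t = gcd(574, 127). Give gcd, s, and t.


Euclidean algorithm on (574, 127) — divide until remainder is 0:
  574 = 4 · 127 + 66
  127 = 1 · 66 + 61
  66 = 1 · 61 + 5
  61 = 12 · 5 + 1
  5 = 5 · 1 + 0
gcd(574, 127) = 1.
Track Bezout coefficients alongside the remainders: start with r₀ = 574 = a·1 + b·0 (s = 1, t = 0) and r₁ = 127 = a·0 + b·1 (s = 0, t = 1); each new remainder r_{k+1} = r_{k-1} − q_k·r_k inherits s_{k+1} = s_{k-1} − q_k·s_k, t_{k+1} = t_{k-1} − q_k·t_k, so r_k = a·s_k + b·t_k at every step:
  q = 4: r = 66, s = 1 − 4·0 = 1, t = 0 − 4·1 = -4  (check: 574·1 + 127·(-4) = 66)
  q = 1: r = 61, s = 0 − 1·1 = -1, t = 1 − 1·(-4) = 5  (check: 574·(-1) + 127·5 = 61)
  q = 1: r = 5, s = 1 − 1·(-1) = 2, t = -4 − 1·5 = -9  (check: 574·2 + 127·(-9) = 5)
  q = 12: r = 1, s = -1 − 12·2 = -25, t = 5 − 12·(-9) = 113  (check: 574·(-25) + 127·113 = 1)
The row with r = 1 (the gcd) gives the Bezout coefficients s = -25, t = 113.
Result: 574 · (-25) + 127 · (113) = 1.

gcd(574, 127) = 1; s = -25, t = 113 (check: 574·(-25) + 127·113 = 1).


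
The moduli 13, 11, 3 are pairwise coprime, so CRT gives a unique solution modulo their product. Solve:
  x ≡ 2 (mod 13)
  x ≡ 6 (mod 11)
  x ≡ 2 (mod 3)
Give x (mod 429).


Moduli 13, 11, 3 are pairwise coprime; by CRT there is a unique solution modulo M = 13 · 11 · 3 = 429.
Solve pairwise, accumulating the modulus:
  Start with x ≡ 2 (mod 13).
  Combine with x ≡ 6 (mod 11): since gcd(13, 11) = 1, we get a unique residue mod 143.
    Write x = 2 + 13·t and substitute into x ≡ 6 (mod 11): 13·t ≡ 6 − 2 = 4 (mod 11).
    Reduce coefficients mod 11: 2·t ≡ 4 (mod 11).
    The inverse of 2 mod 11 is 6 (since 2·6 = 12 = 1·11 + 1), so t ≡ 6·4 = 24 ≡ 2 (mod 11).
    Then x = 2 + 13·2 = 28, valid modulo lcm(13, 11) = 143: x ≡ 28 (mod 143).
  Combine with x ≡ 2 (mod 3): since gcd(143, 3) = 1, we get a unique residue mod 429.
    Write x = 28 + 143·t and substitute into x ≡ 2 (mod 3): 143·t ≡ 2 − 28 = -26 (mod 3).
    Reduce coefficients mod 3: 2·t ≡ 1 (mod 3).
    The inverse of 2 mod 3 is 2 (since 2·2 = 4 = 1·3 + 1), so t ≡ 2·1 = 2 ≡ 2 (mod 3).
    Then x = 28 + 143·2 = 314, valid modulo lcm(143, 3) = 429: x ≡ 314 (mod 429).
Verify: 314 mod 13 = 2 ✓, 314 mod 11 = 6 ✓, 314 mod 3 = 2 ✓.

x ≡ 314 (mod 429).


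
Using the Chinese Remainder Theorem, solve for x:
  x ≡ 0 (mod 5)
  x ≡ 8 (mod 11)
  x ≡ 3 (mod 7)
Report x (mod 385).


Moduli 5, 11, 7 are pairwise coprime; by CRT there is a unique solution modulo M = 5 · 11 · 7 = 385.
Solve pairwise, accumulating the modulus:
  Start with x ≡ 0 (mod 5).
  Combine with x ≡ 8 (mod 11): since gcd(5, 11) = 1, we get a unique residue mod 55.
    Write x = 0 + 5·t and substitute into x ≡ 8 (mod 11): 5·t ≡ 8 − 0 = 8 (mod 11).
    The inverse of 5 mod 11 is 9 (since 5·9 = 45 = 4·11 + 1), so t ≡ 9·8 = 72 ≡ 6 (mod 11).
    Then x = 0 + 5·6 = 30, valid modulo lcm(5, 11) = 55: x ≡ 30 (mod 55).
  Combine with x ≡ 3 (mod 7): since gcd(55, 7) = 1, we get a unique residue mod 385.
    Write x = 30 + 55·t and substitute into x ≡ 3 (mod 7): 55·t ≡ 3 − 30 = -27 (mod 7).
    Reduce coefficients mod 7: 6·t ≡ 1 (mod 7).
    The inverse of 6 mod 7 is 6 (since 6·6 = 36 = 5·7 + 1), so t ≡ 6·1 = 6 ≡ 6 (mod 7).
    Then x = 30 + 55·6 = 360, valid modulo lcm(55, 7) = 385: x ≡ 360 (mod 385).
Verify: 360 mod 5 = 0 ✓, 360 mod 11 = 8 ✓, 360 mod 7 = 3 ✓.

x ≡ 360 (mod 385).


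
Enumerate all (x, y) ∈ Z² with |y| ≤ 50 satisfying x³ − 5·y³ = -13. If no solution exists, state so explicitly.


The equation is x³ - 5y³ = -13. For fixed y, x³ = 5·y³ − 13, so a solution requires the RHS to be a perfect cube.
Strategy: iterate y from -50 to 50, compute RHS = 5·y³ − 13, and check whether it is a (positive or negative) perfect cube.
Check small values of y:
  y = 0: RHS = -13 is not a perfect cube.
  y = 1: RHS = -8 = (-2)³ ⇒ x = -2 works.
  y = -1: RHS = -18 is not a perfect cube.
  y = 2: RHS = 27 = (3)³ ⇒ x = 3 works.
  y = -2: RHS = -53 is not a perfect cube.
  y = 3: RHS = 122 is not a perfect cube.
  y = -3: RHS = -148 is not a perfect cube.
Continuing, at y = -7: RHS = -1728 = (-12)³ ⇒ x = -12 works.
Searching the remaining y in |y| ≤ 50 finds no further solutions.
Collected solutions: (-2, 1), (3, 2), (-12, -7).

Solutions (with |y| ≤ 50): (-2, 1), (3, 2), (-12, -7).


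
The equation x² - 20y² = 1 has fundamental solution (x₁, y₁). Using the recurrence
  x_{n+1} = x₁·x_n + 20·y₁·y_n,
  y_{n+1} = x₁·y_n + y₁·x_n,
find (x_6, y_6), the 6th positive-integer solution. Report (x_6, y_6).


Step 1: Find the fundamental solution (x₁, y₁) of x² - 20y² = 1.
  Expand √20 as a continued fraction. a₀ = ⌊√20⌋ = 4; iterate m_{k+1} = d_k·a_k − m_k, d_{k+1} = (20 − m_{k+1}²)/d_k, a_{k+1} = ⌊(a₀ + m_{k+1})/d_{k+1}⌋ (starting m₀ = 0, d₀ = 1), with convergents p_k = a_k·p_{k-1} + p_{k-2}, q_k = a_k·q_{k-1} + q_{k-2} (p₋₁ = 1, q₋₁ = 0):
  k = 0: a₀ = 4; p₀/q₀ = 4/1; p₀² − 20·q₀² = 16 − 20 = -4.
  k = 1: m = 4, d = 4, a = ⌊(4 + 4)/4⌋ = 2; p/q = (2·4 + 1)/(2·1 + 0) = 9/2; p² − 20·q² = 81 − 80 = 1.
  The first convergent with p² − 20·q² = 1 gives the fundamental solution (x₁, y₁) = (9, 2).
Step 2: Apply the recurrence (x_{n+1}, y_{n+1}) = (x₁x_n + 20y₁y_n, x₁y_n + y₁x_n) repeatedly.
  From (x_1, y_1) = (9, 2): x_2 = 9·9 + 20·2·2 = 161; y_2 = 9·2 + 2·9 = 36.
  From (x_2, y_2) = (161, 36): x_3 = 9·161 + 20·2·36 = 2889; y_3 = 9·36 + 2·161 = 646.
  From (x_3, y_3) = (2889, 646): x_4 = 9·2889 + 20·2·646 = 51841; y_4 = 9·646 + 2·2889 = 11592.
  From (x_4, y_4) = (51841, 11592): x_5 = 9·51841 + 20·2·11592 = 930249; y_5 = 9·11592 + 2·51841 = 208010.
  From (x_5, y_5) = (930249, 208010): x_6 = 9·930249 + 20·2·208010 = 16692641; y_6 = 9·208010 + 2·930249 = 3732588.
Step 3: Verify x_6² - 20·y_6² = 278644263554881 - 278644263554880 = 1 (should be 1). ✓

(x_1, y_1) = (9, 2); (x_6, y_6) = (16692641, 3732588).


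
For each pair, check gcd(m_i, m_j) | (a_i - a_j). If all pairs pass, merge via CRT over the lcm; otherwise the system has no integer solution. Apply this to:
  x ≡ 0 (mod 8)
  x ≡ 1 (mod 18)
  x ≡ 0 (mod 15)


Moduli 8, 18, 15 are not pairwise coprime, so CRT works modulo lcm(m_i) when all pairwise compatibility conditions hold.
Pairwise compatibility: gcd(m_i, m_j) must divide a_i - a_j for every pair.
Merge one congruence at a time:
  Start: x ≡ 0 (mod 8).
  Combine with x ≡ 1 (mod 18): gcd(8, 18) = 2, and 1 - 0 = 1 is NOT divisible by 2.
    ⇒ system is inconsistent (no integer solution).

No solution (the system is inconsistent).


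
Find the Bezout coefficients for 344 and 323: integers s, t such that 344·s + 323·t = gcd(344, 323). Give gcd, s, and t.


Euclidean algorithm on (344, 323) — divide until remainder is 0:
  344 = 1 · 323 + 21
  323 = 15 · 21 + 8
  21 = 2 · 8 + 5
  8 = 1 · 5 + 3
  5 = 1 · 3 + 2
  3 = 1 · 2 + 1
  2 = 2 · 1 + 0
gcd(344, 323) = 1.
Track Bezout coefficients alongside the remainders: start with r₀ = 344 = a·1 + b·0 (s = 1, t = 0) and r₁ = 323 = a·0 + b·1 (s = 0, t = 1); each new remainder r_{k+1} = r_{k-1} − q_k·r_k inherits s_{k+1} = s_{k-1} − q_k·s_k, t_{k+1} = t_{k-1} − q_k·t_k, so r_k = a·s_k + b·t_k at every step:
  q = 1: r = 21, s = 1 − 1·0 = 1, t = 0 − 1·1 = -1  (check: 344·1 + 323·(-1) = 21)
  q = 15: r = 8, s = 0 − 15·1 = -15, t = 1 − 15·(-1) = 16  (check: 344·(-15) + 323·16 = 8)
  q = 2: r = 5, s = 1 − 2·(-15) = 31, t = -1 − 2·16 = -33  (check: 344·31 + 323·(-33) = 5)
  q = 1: r = 3, s = -15 − 1·31 = -46, t = 16 − 1·(-33) = 49  (check: 344·(-46) + 323·49 = 3)
  q = 1: r = 2, s = 31 − 1·(-46) = 77, t = -33 − 1·49 = -82  (check: 344·77 + 323·(-82) = 2)
  q = 1: r = 1, s = -46 − 1·77 = -123, t = 49 − 1·(-82) = 131  (check: 344·(-123) + 323·131 = 1)
The row with r = 1 (the gcd) gives the Bezout coefficients s = -123, t = 131.
Result: 344 · (-123) + 323 · (131) = 1.

gcd(344, 323) = 1; s = -123, t = 131 (check: 344·(-123) + 323·131 = 1).


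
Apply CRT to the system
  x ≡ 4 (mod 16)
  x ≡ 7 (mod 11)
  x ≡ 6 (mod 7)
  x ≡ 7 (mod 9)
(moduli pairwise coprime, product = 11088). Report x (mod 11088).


Product of moduli M = 16 · 11 · 7 · 9 = 11088.
Merge one congruence at a time:
  Start: x ≡ 4 (mod 16).
  Combine with x ≡ 7 (mod 11); new modulus lcm = 176.
    Write x = 4 + 16·t and substitute into x ≡ 7 (mod 11): 16·t ≡ 7 − 4 = 3 (mod 11).
    Reduce coefficients mod 11: 5·t ≡ 3 (mod 11).
    The inverse of 5 mod 11 is 9 (since 5·9 = 45 = 4·11 + 1), so t ≡ 9·3 = 27 ≡ 5 (mod 11).
    Then x = 4 + 16·5 = 84, valid modulo lcm(16, 11) = 176: x ≡ 84 (mod 176).
  Combine with x ≡ 6 (mod 7); new modulus lcm = 1232.
    Write x = 84 + 176·t and substitute into x ≡ 6 (mod 7): 176·t ≡ 6 − 84 = -78 (mod 7).
    Reduce coefficients mod 7: 1·t ≡ 6 (mod 7).
    So t ≡ 6 (mod 7).
    Then x = 84 + 176·6 = 1140, valid modulo lcm(176, 7) = 1232: x ≡ 1140 (mod 1232).
  Combine with x ≡ 7 (mod 9); new modulus lcm = 11088.
    Write x = 1140 + 1232·t and substitute into x ≡ 7 (mod 9): 1232·t ≡ 7 − 1140 = -1133 (mod 9).
    Reduce coefficients mod 9: 8·t ≡ 1 (mod 9).
    The inverse of 8 mod 9 is 8 (since 8·8 = 64 = 7·9 + 1), so t ≡ 8·1 = 8 ≡ 8 (mod 9).
    Then x = 1140 + 1232·8 = 10996, valid modulo lcm(1232, 9) = 11088: x ≡ 10996 (mod 11088).
Verify against each original: 10996 mod 16 = 4, 10996 mod 11 = 7, 10996 mod 7 = 6, 10996 mod 9 = 7.

x ≡ 10996 (mod 11088).


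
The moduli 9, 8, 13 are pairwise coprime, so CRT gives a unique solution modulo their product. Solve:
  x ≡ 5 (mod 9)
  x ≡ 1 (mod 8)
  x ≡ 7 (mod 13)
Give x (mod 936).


Moduli 9, 8, 13 are pairwise coprime; by CRT there is a unique solution modulo M = 9 · 8 · 13 = 936.
Solve pairwise, accumulating the modulus:
  Start with x ≡ 5 (mod 9).
  Combine with x ≡ 1 (mod 8): since gcd(9, 8) = 1, we get a unique residue mod 72.
    Write x = 5 + 9·t and substitute into x ≡ 1 (mod 8): 9·t ≡ 1 − 5 = -4 (mod 8).
    Reduce coefficients mod 8: 1·t ≡ 4 (mod 8).
    So t ≡ 4 (mod 8).
    Then x = 5 + 9·4 = 41, valid modulo lcm(9, 8) = 72: x ≡ 41 (mod 72).
  Combine with x ≡ 7 (mod 13): since gcd(72, 13) = 1, we get a unique residue mod 936.
    Write x = 41 + 72·t and substitute into x ≡ 7 (mod 13): 72·t ≡ 7 − 41 = -34 (mod 13).
    Reduce coefficients mod 13: 7·t ≡ 5 (mod 13).
    The inverse of 7 mod 13 is 2 (since 7·2 = 14 = 1·13 + 1), so t ≡ 2·5 = 10 ≡ 10 (mod 13).
    Then x = 41 + 72·10 = 761, valid modulo lcm(72, 13) = 936: x ≡ 761 (mod 936).
Verify: 761 mod 9 = 5 ✓, 761 mod 8 = 1 ✓, 761 mod 13 = 7 ✓.

x ≡ 761 (mod 936).


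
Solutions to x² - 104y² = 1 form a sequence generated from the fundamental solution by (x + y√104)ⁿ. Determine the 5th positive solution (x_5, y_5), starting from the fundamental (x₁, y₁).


Step 1: Find the fundamental solution (x₁, y₁) of x² - 104y² = 1.
  Expand √104 as a continued fraction. a₀ = ⌊√104⌋ = 10; iterate m_{k+1} = d_k·a_k − m_k, d_{k+1} = (104 − m_{k+1}²)/d_k, a_{k+1} = ⌊(a₀ + m_{k+1})/d_{k+1}⌋ (starting m₀ = 0, d₀ = 1), with convergents p_k = a_k·p_{k-1} + p_{k-2}, q_k = a_k·q_{k-1} + q_{k-2} (p₋₁ = 1, q₋₁ = 0):
  k = 0: a₀ = 10; p₀/q₀ = 10/1; p₀² − 104·q₀² = 100 − 104 = -4.
  k = 1: m = 10, d = 4, a = ⌊(10 + 10)/4⌋ = 5; p/q = (5·10 + 1)/(5·1 + 0) = 51/5; p² − 104·q² = 2601 − 2600 = 1.
  The first convergent with p² − 104·q² = 1 gives the fundamental solution (x₁, y₁) = (51, 5).
Step 2: Apply the recurrence (x_{n+1}, y_{n+1}) = (x₁x_n + 104y₁y_n, x₁y_n + y₁x_n) repeatedly.
  From (x_1, y_1) = (51, 5): x_2 = 51·51 + 104·5·5 = 5201; y_2 = 51·5 + 5·51 = 510.
  From (x_2, y_2) = (5201, 510): x_3 = 51·5201 + 104·5·510 = 530451; y_3 = 51·510 + 5·5201 = 52015.
  From (x_3, y_3) = (530451, 52015): x_4 = 51·530451 + 104·5·52015 = 54100801; y_4 = 51·52015 + 5·530451 = 5305020.
  From (x_4, y_4) = (54100801, 5305020): x_5 = 51·54100801 + 104·5·5305020 = 5517751251; y_5 = 51·5305020 + 5·54100801 = 541060025.
Step 3: Verify x_5² - 104·y_5² = 30445578867912065001 - 30445578867912065000 = 1 (should be 1). ✓

(x_1, y_1) = (51, 5); (x_5, y_5) = (5517751251, 541060025).


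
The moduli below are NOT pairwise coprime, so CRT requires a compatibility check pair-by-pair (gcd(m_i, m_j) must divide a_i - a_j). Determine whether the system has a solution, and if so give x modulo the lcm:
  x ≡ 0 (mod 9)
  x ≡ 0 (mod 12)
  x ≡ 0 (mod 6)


Moduli 9, 12, 6 are not pairwise coprime, so CRT works modulo lcm(m_i) when all pairwise compatibility conditions hold.
Pairwise compatibility: gcd(m_i, m_j) must divide a_i - a_j for every pair.
Merge one congruence at a time:
  Start: x ≡ 0 (mod 9).
  Combine with x ≡ 0 (mod 12): gcd(9, 12) = 3; 0 - 0 = 0, which IS divisible by 3, so compatible.
    Write x = 0 + 9·t and substitute into x ≡ 0 (mod 12): 9·t ≡ 0 − 0 = 0 (mod 12).
    Divide the congruence (and modulus) by g = 3: 3·t ≡ 0 (mod 4).
    The inverse of 3 mod 4 is 3 (since 3·3 = 9 = 2·4 + 1), so t ≡ 3·0 = 0 ≡ 0 (mod 4).
    Then x = 0 + 9·0 = 0, valid modulo lcm(9, 12) = 36: x ≡ 0 (mod 36).
  Combine with x ≡ 0 (mod 6): gcd(36, 6) = 6; 0 - 0 = 0, which IS divisible by 6, so compatible.
    Write x = 0 + 36·t and substitute into x ≡ 0 (mod 6): 36·t ≡ 0 − 0 = 0 (mod 6).
    Divide the congruence (and modulus) by g = 6: 6·t ≡ 0 (mod 1).
    Modulo 1 every t works; take t = 0.
    Then x = 0 + 36·0 = 0, valid modulo lcm(36, 6) = 36: x ≡ 0 (mod 36).
Verify: 0 mod 9 = 0, 0 mod 12 = 0, 0 mod 6 = 0.

x ≡ 0 (mod 36).


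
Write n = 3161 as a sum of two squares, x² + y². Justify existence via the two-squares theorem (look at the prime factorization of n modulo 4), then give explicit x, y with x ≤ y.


Step 1: Factor n = 3161 = 29 · 109.
Step 2: Check the mod-4 condition on each prime factor: 29 ≡ 1 (mod 4), exponent 1; 109 ≡ 1 (mod 4), exponent 1.
All primes ≡ 3 (mod 4) appear to even exponent (or don't appear), so by the two-squares theorem n IS expressible as a sum of two squares.
Step 3: Build a representation. Here n = 29 · 109 is a product of primes ≡ 1 (mod 4). Each prime p ≡ 1 (mod 4) is itself a sum of two squares; find a² by testing p − a² for a perfect square:
  29: 29 − 1² = 28, 29 − 2² = 25 = 5² ⇒ 29 = 2² + 5².
  109: 109 − 1² = 108, 109 − 2² = 105, 109 − 3² = 100 = 10² ⇒ 109 = 3² + 10².
  Combine using the Brahmagupta–Fibonacci identity (a² + b²)(c² + d²) = (ac − bd)² + (ad + bc)² = (ac + bd)² + (ad − bc)²:
  29 · 109 = 3161: from (2² + 5²)(3² + 10²), take (2·3 − 5·10, 2·10 + 5·3) = (6 − 50, 20 + 15) = (-44, 35); dropping signs (only squares matter) gives (44, 35); check 44² + 35² = 1936 + 1225 = 3161 ✓.
Step 4: Order so x ≤ y and verify: 35² + 44² = 1225 + 1936 = 3161 = n. ✓

n = 3161 = 35² + 44² (one valid representation with x ≤ y).


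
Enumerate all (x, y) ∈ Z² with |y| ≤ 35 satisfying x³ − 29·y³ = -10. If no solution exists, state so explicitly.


The equation is x³ - 29y³ = -10. For fixed y, x³ = 29·y³ − 10, so a solution requires the RHS to be a perfect cube.
Strategy: iterate y from -35 to 35, compute RHS = 29·y³ − 10, and check whether it is a (positive or negative) perfect cube.
Check small values of y:
  y = 0: RHS = -10 is not a perfect cube.
  y = 1: RHS = 19 is not a perfect cube.
  y = -1: RHS = -39 is not a perfect cube.
  y = 2: RHS = 222 is not a perfect cube.
  y = -2: RHS = -242 is not a perfect cube.
  y = 3: RHS = 773 is not a perfect cube.
  y = -3: RHS = -793 is not a perfect cube.
Continuing the search up to |y| = 35 finds no solutions either.
No (x, y) in the scanned range satisfies the equation.

No integer solutions with |y| ≤ 35.


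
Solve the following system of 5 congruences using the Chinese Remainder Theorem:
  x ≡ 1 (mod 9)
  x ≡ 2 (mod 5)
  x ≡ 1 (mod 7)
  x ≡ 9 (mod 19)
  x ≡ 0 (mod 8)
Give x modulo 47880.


Product of moduli M = 9 · 5 · 7 · 19 · 8 = 47880.
Merge one congruence at a time:
  Start: x ≡ 1 (mod 9).
  Combine with x ≡ 2 (mod 5); new modulus lcm = 45.
    Write x = 1 + 9·t and substitute into x ≡ 2 (mod 5): 9·t ≡ 2 − 1 = 1 (mod 5).
    Reduce coefficients mod 5: 4·t ≡ 1 (mod 5).
    The inverse of 4 mod 5 is 4 (since 4·4 = 16 = 3·5 + 1), so t ≡ 4·1 = 4 ≡ 4 (mod 5).
    Then x = 1 + 9·4 = 37, valid modulo lcm(9, 5) = 45: x ≡ 37 (mod 45).
  Combine with x ≡ 1 (mod 7); new modulus lcm = 315.
    Write x = 37 + 45·t and substitute into x ≡ 1 (mod 7): 45·t ≡ 1 − 37 = -36 (mod 7).
    Reduce coefficients mod 7: 3·t ≡ 6 (mod 7).
    The inverse of 3 mod 7 is 5 (since 3·5 = 15 = 2·7 + 1), so t ≡ 5·6 = 30 ≡ 2 (mod 7).
    Then x = 37 + 45·2 = 127, valid modulo lcm(45, 7) = 315: x ≡ 127 (mod 315).
  Combine with x ≡ 9 (mod 19); new modulus lcm = 5985.
    Write x = 127 + 315·t and substitute into x ≡ 9 (mod 19): 315·t ≡ 9 − 127 = -118 (mod 19).
    Reduce coefficients mod 19: 11·t ≡ 15 (mod 19).
    The inverse of 11 mod 19 is 7 (since 11·7 = 77 = 4·19 + 1), so t ≡ 7·15 = 105 ≡ 10 (mod 19).
    Then x = 127 + 315·10 = 3277, valid modulo lcm(315, 19) = 5985: x ≡ 3277 (mod 5985).
  Combine with x ≡ 0 (mod 8); new modulus lcm = 47880.
    Write x = 3277 + 5985·t and substitute into x ≡ 0 (mod 8): 5985·t ≡ 0 − 3277 = -3277 (mod 8).
    Reduce coefficients mod 8: 1·t ≡ 3 (mod 8).
    So t ≡ 3 (mod 8).
    Then x = 3277 + 5985·3 = 21232, valid modulo lcm(5985, 8) = 47880: x ≡ 21232 (mod 47880).
Verify against each original: 21232 mod 9 = 1, 21232 mod 5 = 2, 21232 mod 7 = 1, 21232 mod 19 = 9, 21232 mod 8 = 0.

x ≡ 21232 (mod 47880).


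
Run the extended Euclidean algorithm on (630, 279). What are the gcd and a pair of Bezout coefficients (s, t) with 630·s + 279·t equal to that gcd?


Euclidean algorithm on (630, 279) — divide until remainder is 0:
  630 = 2 · 279 + 72
  279 = 3 · 72 + 63
  72 = 1 · 63 + 9
  63 = 7 · 9 + 0
gcd(630, 279) = 9.
Track Bezout coefficients alongside the remainders: start with r₀ = 630 = a·1 + b·0 (s = 1, t = 0) and r₁ = 279 = a·0 + b·1 (s = 0, t = 1); each new remainder r_{k+1} = r_{k-1} − q_k·r_k inherits s_{k+1} = s_{k-1} − q_k·s_k, t_{k+1} = t_{k-1} − q_k·t_k, so r_k = a·s_k + b·t_k at every step:
  q = 2: r = 72, s = 1 − 2·0 = 1, t = 0 − 2·1 = -2  (check: 630·1 + 279·(-2) = 72)
  q = 3: r = 63, s = 0 − 3·1 = -3, t = 1 − 3·(-2) = 7  (check: 630·(-3) + 279·7 = 63)
  q = 1: r = 9, s = 1 − 1·(-3) = 4, t = -2 − 1·7 = -9  (check: 630·4 + 279·(-9) = 9)
The row with r = 9 (the gcd) gives the Bezout coefficients s = 4, t = -9.
Result: 630 · (4) + 279 · (-9) = 9.

gcd(630, 279) = 9; s = 4, t = -9 (check: 630·4 + 279·(-9) = 9).


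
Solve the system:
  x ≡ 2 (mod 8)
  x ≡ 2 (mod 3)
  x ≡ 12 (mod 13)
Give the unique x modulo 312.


Moduli 8, 3, 13 are pairwise coprime; by CRT there is a unique solution modulo M = 8 · 3 · 13 = 312.
Solve pairwise, accumulating the modulus:
  Start with x ≡ 2 (mod 8).
  Combine with x ≡ 2 (mod 3): since gcd(8, 3) = 1, we get a unique residue mod 24.
    Write x = 2 + 8·t and substitute into x ≡ 2 (mod 3): 8·t ≡ 2 − 2 = 0 (mod 3).
    Reduce coefficients mod 3: 2·t ≡ 0 (mod 3).
    The inverse of 2 mod 3 is 2 (since 2·2 = 4 = 1·3 + 1), so t ≡ 2·0 = 0 ≡ 0 (mod 3).
    Then x = 2 + 8·0 = 2, valid modulo lcm(8, 3) = 24: x ≡ 2 (mod 24).
  Combine with x ≡ 12 (mod 13): since gcd(24, 13) = 1, we get a unique residue mod 312.
    Write x = 2 + 24·t and substitute into x ≡ 12 (mod 13): 24·t ≡ 12 − 2 = 10 (mod 13).
    Reduce coefficients mod 13: 11·t ≡ 10 (mod 13).
    The inverse of 11 mod 13 is 6 (since 11·6 = 66 = 5·13 + 1), so t ≡ 6·10 = 60 ≡ 8 (mod 13).
    Then x = 2 + 24·8 = 194, valid modulo lcm(24, 13) = 312: x ≡ 194 (mod 312).
Verify: 194 mod 8 = 2 ✓, 194 mod 3 = 2 ✓, 194 mod 13 = 12 ✓.

x ≡ 194 (mod 312).


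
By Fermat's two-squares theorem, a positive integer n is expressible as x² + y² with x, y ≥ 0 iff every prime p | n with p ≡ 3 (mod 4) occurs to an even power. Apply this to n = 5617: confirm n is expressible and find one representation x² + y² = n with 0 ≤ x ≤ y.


Step 1: Factor n = 5617 = 41 · 137.
Step 2: Check the mod-4 condition on each prime factor: 41 ≡ 1 (mod 4), exponent 1; 137 ≡ 1 (mod 4), exponent 1.
All primes ≡ 3 (mod 4) appear to even exponent (or don't appear), so by the two-squares theorem n IS expressible as a sum of two squares.
Step 3: Build a representation. Here n = 41 · 137 is a product of primes ≡ 1 (mod 4). Each prime p ≡ 1 (mod 4) is itself a sum of two squares; find a² by testing p − a² for a perfect square:
  41: 41 − 1² = 40, 41 − 2² = 37, 41 − 3² = 32, 41 − 4² = 25 = 5² ⇒ 41 = 4² + 5².
  137: 137 − 1² = 136, 137 − 2² = 133, 137 − 3² = 128, 137 − 4² = 121 = 11² ⇒ 137 = 4² + 11².
  Combine using the Brahmagupta–Fibonacci identity (a² + b²)(c² + d²) = (ac − bd)² + (ad + bc)² = (ac + bd)² + (ad − bc)²:
  41 · 137 = 5617: from (4² + 5²)(4² + 11²), take (4·4 − 5·11, 4·11 + 5·4) = (16 − 55, 44 + 20) = (-39, 64); dropping signs (only squares matter) gives (39, 64); check 39² + 64² = 1521 + 4096 = 5617 ✓.
Step 4: Order so x ≤ y and verify: 39² + 64² = 1521 + 4096 = 5617 = n. ✓

n = 5617 = 39² + 64² (one valid representation with x ≤ y).


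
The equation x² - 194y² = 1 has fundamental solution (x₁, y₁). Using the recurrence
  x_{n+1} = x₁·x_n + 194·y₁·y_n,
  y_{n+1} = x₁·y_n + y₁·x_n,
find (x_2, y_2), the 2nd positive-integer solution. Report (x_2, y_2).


Step 1: Find the fundamental solution (x₁, y₁) of x² - 194y² = 1.
  Expand √194 as a continued fraction. a₀ = ⌊√194⌋ = 13; iterate m_{k+1} = d_k·a_k − m_k, d_{k+1} = (194 − m_{k+1}²)/d_k, a_{k+1} = ⌊(a₀ + m_{k+1})/d_{k+1}⌋ (starting m₀ = 0, d₀ = 1), with convergents p_k = a_k·p_{k-1} + p_{k-2}, q_k = a_k·q_{k-1} + q_{k-2} (p₋₁ = 1, q₋₁ = 0):
  k = 0: a₀ = 13; p₀/q₀ = 13/1; p₀² − 194·q₀² = 169 − 194 = -25.
  k = 1: m = 13, d = 25, a = ⌊(13 + 13)/25⌋ = 1; p/q = (1·13 + 1)/(1·1 + 0) = 14/1; p² − 194·q² = 196 − 194 = 2.
  k = 2: m = 12, d = 2, a = ⌊(13 + 12)/2⌋ = 12; p/q = (12·14 + 13)/(12·1 + 1) = 181/13; p² − 194·q² = 32761 − 32786 = -25.
  k = 3: m = 12, d = 25, a = ⌊(13 + 12)/25⌋ = 1; p/q = (1·181 + 14)/(1·13 + 1) = 195/14; p² − 194·q² = 38025 − 38024 = 1.
  The first convergent with p² − 194·q² = 1 gives the fundamental solution (x₁, y₁) = (195, 14).
Step 2: Apply the recurrence (x_{n+1}, y_{n+1}) = (x₁x_n + 194y₁y_n, x₁y_n + y₁x_n) repeatedly.
  From (x_1, y_1) = (195, 14): x_2 = 195·195 + 194·14·14 = 76049; y_2 = 195·14 + 14·195 = 5460.
Step 3: Verify x_2² - 194·y_2² = 5783450401 - 5783450400 = 1 (should be 1). ✓

(x_1, y_1) = (195, 14); (x_2, y_2) = (76049, 5460).


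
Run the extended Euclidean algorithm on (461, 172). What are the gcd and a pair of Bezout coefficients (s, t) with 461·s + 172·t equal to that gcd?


Euclidean algorithm on (461, 172) — divide until remainder is 0:
  461 = 2 · 172 + 117
  172 = 1 · 117 + 55
  117 = 2 · 55 + 7
  55 = 7 · 7 + 6
  7 = 1 · 6 + 1
  6 = 6 · 1 + 0
gcd(461, 172) = 1.
Track Bezout coefficients alongside the remainders: start with r₀ = 461 = a·1 + b·0 (s = 1, t = 0) and r₁ = 172 = a·0 + b·1 (s = 0, t = 1); each new remainder r_{k+1} = r_{k-1} − q_k·r_k inherits s_{k+1} = s_{k-1} − q_k·s_k, t_{k+1} = t_{k-1} − q_k·t_k, so r_k = a·s_k + b·t_k at every step:
  q = 2: r = 117, s = 1 − 2·0 = 1, t = 0 − 2·1 = -2  (check: 461·1 + 172·(-2) = 117)
  q = 1: r = 55, s = 0 − 1·1 = -1, t = 1 − 1·(-2) = 3  (check: 461·(-1) + 172·3 = 55)
  q = 2: r = 7, s = 1 − 2·(-1) = 3, t = -2 − 2·3 = -8  (check: 461·3 + 172·(-8) = 7)
  q = 7: r = 6, s = -1 − 7·3 = -22, t = 3 − 7·(-8) = 59  (check: 461·(-22) + 172·59 = 6)
  q = 1: r = 1, s = 3 − 1·(-22) = 25, t = -8 − 1·59 = -67  (check: 461·25 + 172·(-67) = 1)
The row with r = 1 (the gcd) gives the Bezout coefficients s = 25, t = -67.
Result: 461 · (25) + 172 · (-67) = 1.

gcd(461, 172) = 1; s = 25, t = -67 (check: 461·25 + 172·(-67) = 1).


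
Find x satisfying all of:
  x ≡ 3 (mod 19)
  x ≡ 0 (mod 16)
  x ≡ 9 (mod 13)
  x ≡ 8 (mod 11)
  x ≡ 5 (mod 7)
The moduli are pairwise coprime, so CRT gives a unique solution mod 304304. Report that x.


Product of moduli M = 19 · 16 · 13 · 11 · 7 = 304304.
Merge one congruence at a time:
  Start: x ≡ 3 (mod 19).
  Combine with x ≡ 0 (mod 16); new modulus lcm = 304.
    Write x = 3 + 19·t and substitute into x ≡ 0 (mod 16): 19·t ≡ 0 − 3 = -3 (mod 16).
    Reduce coefficients mod 16: 3·t ≡ 13 (mod 16).
    The inverse of 3 mod 16 is 11 (since 3·11 = 33 = 2·16 + 1), so t ≡ 11·13 = 143 ≡ 15 (mod 16).
    Then x = 3 + 19·15 = 288, valid modulo lcm(19, 16) = 304: x ≡ 288 (mod 304).
  Combine with x ≡ 9 (mod 13); new modulus lcm = 3952.
    Write x = 288 + 304·t and substitute into x ≡ 9 (mod 13): 304·t ≡ 9 − 288 = -279 (mod 13).
    Reduce coefficients mod 13: 5·t ≡ 7 (mod 13).
    The inverse of 5 mod 13 is 8 (since 5·8 = 40 = 3·13 + 1), so t ≡ 8·7 = 56 ≡ 4 (mod 13).
    Then x = 288 + 304·4 = 1504, valid modulo lcm(304, 13) = 3952: x ≡ 1504 (mod 3952).
  Combine with x ≡ 8 (mod 11); new modulus lcm = 43472.
    Write x = 1504 + 3952·t and substitute into x ≡ 8 (mod 11): 3952·t ≡ 8 − 1504 = -1496 (mod 11).
    Reduce coefficients mod 11: 3·t ≡ 0 (mod 11).
    The inverse of 3 mod 11 is 4 (since 3·4 = 12 = 1·11 + 1), so t ≡ 4·0 = 0 ≡ 0 (mod 11).
    Then x = 1504 + 3952·0 = 1504, valid modulo lcm(3952, 11) = 43472: x ≡ 1504 (mod 43472).
  Combine with x ≡ 5 (mod 7); new modulus lcm = 304304.
    Write x = 1504 + 43472·t and substitute into x ≡ 5 (mod 7): 43472·t ≡ 5 − 1504 = -1499 (mod 7).
    Reduce coefficients mod 7: 2·t ≡ 6 (mod 7).
    The inverse of 2 mod 7 is 4 (since 2·4 = 8 = 1·7 + 1), so t ≡ 4·6 = 24 ≡ 3 (mod 7).
    Then x = 1504 + 43472·3 = 131920, valid modulo lcm(43472, 7) = 304304: x ≡ 131920 (mod 304304).
Verify against each original: 131920 mod 19 = 3, 131920 mod 16 = 0, 131920 mod 13 = 9, 131920 mod 11 = 8, 131920 mod 7 = 5.

x ≡ 131920 (mod 304304).


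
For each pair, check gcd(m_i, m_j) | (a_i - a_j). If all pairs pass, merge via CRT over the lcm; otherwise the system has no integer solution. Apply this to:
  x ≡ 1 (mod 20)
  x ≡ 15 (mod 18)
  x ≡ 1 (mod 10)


Moduli 20, 18, 10 are not pairwise coprime, so CRT works modulo lcm(m_i) when all pairwise compatibility conditions hold.
Pairwise compatibility: gcd(m_i, m_j) must divide a_i - a_j for every pair.
Merge one congruence at a time:
  Start: x ≡ 1 (mod 20).
  Combine with x ≡ 15 (mod 18): gcd(20, 18) = 2; 15 - 1 = 14, which IS divisible by 2, so compatible.
    Write x = 1 + 20·t and substitute into x ≡ 15 (mod 18): 20·t ≡ 15 − 1 = 14 (mod 18).
    Divide the congruence (and modulus) by g = 2: 10·t ≡ 7 (mod 9).
    Reduce coefficients mod 9: 1·t ≡ 7 (mod 9).
    So t ≡ 7 (mod 9).
    Then x = 1 + 20·7 = 141, valid modulo lcm(20, 18) = 180: x ≡ 141 (mod 180).
  Combine with x ≡ 1 (mod 10): gcd(180, 10) = 10; 1 - 141 = -140, which IS divisible by 10, so compatible.
    Write x = 141 + 180·t and substitute into x ≡ 1 (mod 10): 180·t ≡ 1 − 141 = -140 (mod 10).
    Divide the congruence (and modulus) by g = 10: 18·t ≡ -14 (mod 1).
    Modulo 1 every t works; take t = 0.
    Then x = 141 + 180·0 = 141, valid modulo lcm(180, 10) = 180: x ≡ 141 (mod 180).
Verify: 141 mod 20 = 1, 141 mod 18 = 15, 141 mod 10 = 1.

x ≡ 141 (mod 180).


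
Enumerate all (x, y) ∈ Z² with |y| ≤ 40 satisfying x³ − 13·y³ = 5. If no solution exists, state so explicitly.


The equation is x³ - 13y³ = 5. For fixed y, x³ = 13·y³ + 5, so a solution requires the RHS to be a perfect cube.
Strategy: iterate y from -40 to 40, compute RHS = 13·y³ + 5, and check whether it is a (positive or negative) perfect cube.
Check small values of y:
  y = 0: RHS = 5 is not a perfect cube.
  y = 1: RHS = 18 is not a perfect cube.
  y = -1: RHS = -8 = (-2)³ ⇒ x = -2 works.
  y = 2: RHS = 109 is not a perfect cube.
  y = -2: RHS = -99 is not a perfect cube.
  y = 3: RHS = 356 is not a perfect cube.
  y = -3: RHS = -346 is not a perfect cube.
Continuing the search up to |y| = 40 finds no further solutions beyond those listed.
Collected solutions: (-2, -1).

Solutions (with |y| ≤ 40): (-2, -1).


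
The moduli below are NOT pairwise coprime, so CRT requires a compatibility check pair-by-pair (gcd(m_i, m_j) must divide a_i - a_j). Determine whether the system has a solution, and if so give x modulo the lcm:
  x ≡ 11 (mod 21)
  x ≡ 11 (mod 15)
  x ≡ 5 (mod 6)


Moduli 21, 15, 6 are not pairwise coprime, so CRT works modulo lcm(m_i) when all pairwise compatibility conditions hold.
Pairwise compatibility: gcd(m_i, m_j) must divide a_i - a_j for every pair.
Merge one congruence at a time:
  Start: x ≡ 11 (mod 21).
  Combine with x ≡ 11 (mod 15): gcd(21, 15) = 3; 11 - 11 = 0, which IS divisible by 3, so compatible.
    Write x = 11 + 21·t and substitute into x ≡ 11 (mod 15): 21·t ≡ 11 − 11 = 0 (mod 15).
    Divide the congruence (and modulus) by g = 3: 7·t ≡ 0 (mod 5).
    Reduce coefficients mod 5: 2·t ≡ 0 (mod 5).
    The inverse of 2 mod 5 is 3 (since 2·3 = 6 = 1·5 + 1), so t ≡ 3·0 = 0 ≡ 0 (mod 5).
    Then x = 11 + 21·0 = 11, valid modulo lcm(21, 15) = 105: x ≡ 11 (mod 105).
  Combine with x ≡ 5 (mod 6): gcd(105, 6) = 3; 5 - 11 = -6, which IS divisible by 3, so compatible.
    Write x = 11 + 105·t and substitute into x ≡ 5 (mod 6): 105·t ≡ 5 − 11 = -6 (mod 6).
    Divide the congruence (and modulus) by g = 3: 35·t ≡ -2 (mod 2).
    Reduce coefficients mod 2: 1·t ≡ 0 (mod 2).
    So t ≡ 0 (mod 2).
    Then x = 11 + 105·0 = 11, valid modulo lcm(105, 6) = 210: x ≡ 11 (mod 210).
Verify: 11 mod 21 = 11, 11 mod 15 = 11, 11 mod 6 = 5.

x ≡ 11 (mod 210).


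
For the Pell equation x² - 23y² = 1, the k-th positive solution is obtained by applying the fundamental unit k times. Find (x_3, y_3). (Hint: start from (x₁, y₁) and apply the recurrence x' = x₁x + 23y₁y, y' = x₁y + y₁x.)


Step 1: Find the fundamental solution (x₁, y₁) of x² - 23y² = 1.
  Expand √23 as a continued fraction. a₀ = ⌊√23⌋ = 4; iterate m_{k+1} = d_k·a_k − m_k, d_{k+1} = (23 − m_{k+1}²)/d_k, a_{k+1} = ⌊(a₀ + m_{k+1})/d_{k+1}⌋ (starting m₀ = 0, d₀ = 1), with convergents p_k = a_k·p_{k-1} + p_{k-2}, q_k = a_k·q_{k-1} + q_{k-2} (p₋₁ = 1, q₋₁ = 0):
  k = 0: a₀ = 4; p₀/q₀ = 4/1; p₀² − 23·q₀² = 16 − 23 = -7.
  k = 1: m = 4, d = 7, a = ⌊(4 + 4)/7⌋ = 1; p/q = (1·4 + 1)/(1·1 + 0) = 5/1; p² − 23·q² = 25 − 23 = 2.
  k = 2: m = 3, d = 2, a = ⌊(4 + 3)/2⌋ = 3; p/q = (3·5 + 4)/(3·1 + 1) = 19/4; p² − 23·q² = 361 − 368 = -7.
  k = 3: m = 3, d = 7, a = ⌊(4 + 3)/7⌋ = 1; p/q = (1·19 + 5)/(1·4 + 1) = 24/5; p² − 23·q² = 576 − 575 = 1.
  The first convergent with p² − 23·q² = 1 gives the fundamental solution (x₁, y₁) = (24, 5).
Step 2: Apply the recurrence (x_{n+1}, y_{n+1}) = (x₁x_n + 23y₁y_n, x₁y_n + y₁x_n) repeatedly.
  From (x_1, y_1) = (24, 5): x_2 = 24·24 + 23·5·5 = 1151; y_2 = 24·5 + 5·24 = 240.
  From (x_2, y_2) = (1151, 240): x_3 = 24·1151 + 23·5·240 = 55224; y_3 = 24·240 + 5·1151 = 11515.
Step 3: Verify x_3² - 23·y_3² = 3049690176 - 3049690175 = 1 (should be 1). ✓

(x_1, y_1) = (24, 5); (x_3, y_3) = (55224, 11515).


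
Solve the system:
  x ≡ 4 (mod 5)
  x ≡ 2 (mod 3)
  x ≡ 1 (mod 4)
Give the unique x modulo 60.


Moduli 5, 3, 4 are pairwise coprime; by CRT there is a unique solution modulo M = 5 · 3 · 4 = 60.
Solve pairwise, accumulating the modulus:
  Start with x ≡ 4 (mod 5).
  Combine with x ≡ 2 (mod 3): since gcd(5, 3) = 1, we get a unique residue mod 15.
    Write x = 4 + 5·t and substitute into x ≡ 2 (mod 3): 5·t ≡ 2 − 4 = -2 (mod 3).
    Reduce coefficients mod 3: 2·t ≡ 1 (mod 3).
    The inverse of 2 mod 3 is 2 (since 2·2 = 4 = 1·3 + 1), so t ≡ 2·1 = 2 ≡ 2 (mod 3).
    Then x = 4 + 5·2 = 14, valid modulo lcm(5, 3) = 15: x ≡ 14 (mod 15).
  Combine with x ≡ 1 (mod 4): since gcd(15, 4) = 1, we get a unique residue mod 60.
    Write x = 14 + 15·t and substitute into x ≡ 1 (mod 4): 15·t ≡ 1 − 14 = -13 (mod 4).
    Reduce coefficients mod 4: 3·t ≡ 3 (mod 4).
    The inverse of 3 mod 4 is 3 (since 3·3 = 9 = 2·4 + 1), so t ≡ 3·3 = 9 ≡ 1 (mod 4).
    Then x = 14 + 15·1 = 29, valid modulo lcm(15, 4) = 60: x ≡ 29 (mod 60).
Verify: 29 mod 5 = 4 ✓, 29 mod 3 = 2 ✓, 29 mod 4 = 1 ✓.

x ≡ 29 (mod 60).


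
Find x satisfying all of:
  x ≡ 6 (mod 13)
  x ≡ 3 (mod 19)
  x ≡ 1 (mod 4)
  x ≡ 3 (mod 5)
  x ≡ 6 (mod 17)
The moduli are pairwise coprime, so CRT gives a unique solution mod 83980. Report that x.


Product of moduli M = 13 · 19 · 4 · 5 · 17 = 83980.
Merge one congruence at a time:
  Start: x ≡ 6 (mod 13).
  Combine with x ≡ 3 (mod 19); new modulus lcm = 247.
    Write x = 6 + 13·t and substitute into x ≡ 3 (mod 19): 13·t ≡ 3 − 6 = -3 (mod 19).
    Reduce coefficients mod 19: 13·t ≡ 16 (mod 19).
    The inverse of 13 mod 19 is 3 (since 13·3 = 39 = 2·19 + 1), so t ≡ 3·16 = 48 ≡ 10 (mod 19).
    Then x = 6 + 13·10 = 136, valid modulo lcm(13, 19) = 247: x ≡ 136 (mod 247).
  Combine with x ≡ 1 (mod 4); new modulus lcm = 988.
    Write x = 136 + 247·t and substitute into x ≡ 1 (mod 4): 247·t ≡ 1 − 136 = -135 (mod 4).
    Reduce coefficients mod 4: 3·t ≡ 1 (mod 4).
    The inverse of 3 mod 4 is 3 (since 3·3 = 9 = 2·4 + 1), so t ≡ 3·1 = 3 ≡ 3 (mod 4).
    Then x = 136 + 247·3 = 877, valid modulo lcm(247, 4) = 988: x ≡ 877 (mod 988).
  Combine with x ≡ 3 (mod 5); new modulus lcm = 4940.
    Write x = 877 + 988·t and substitute into x ≡ 3 (mod 5): 988·t ≡ 3 − 877 = -874 (mod 5).
    Reduce coefficients mod 5: 3·t ≡ 1 (mod 5).
    The inverse of 3 mod 5 is 2 (since 3·2 = 6 = 1·5 + 1), so t ≡ 2·1 = 2 ≡ 2 (mod 5).
    Then x = 877 + 988·2 = 2853, valid modulo lcm(988, 5) = 4940: x ≡ 2853 (mod 4940).
  Combine with x ≡ 6 (mod 17); new modulus lcm = 83980.
    Write x = 2853 + 4940·t and substitute into x ≡ 6 (mod 17): 4940·t ≡ 6 − 2853 = -2847 (mod 17).
    Reduce coefficients mod 17: 10·t ≡ 9 (mod 17).
    The inverse of 10 mod 17 is 12 (since 10·12 = 120 = 7·17 + 1), so t ≡ 12·9 = 108 ≡ 6 (mod 17).
    Then x = 2853 + 4940·6 = 32493, valid modulo lcm(4940, 17) = 83980: x ≡ 32493 (mod 83980).
Verify against each original: 32493 mod 13 = 6, 32493 mod 19 = 3, 32493 mod 4 = 1, 32493 mod 5 = 3, 32493 mod 17 = 6.

x ≡ 32493 (mod 83980).


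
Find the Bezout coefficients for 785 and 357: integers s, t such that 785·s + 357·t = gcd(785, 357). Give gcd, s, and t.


Euclidean algorithm on (785, 357) — divide until remainder is 0:
  785 = 2 · 357 + 71
  357 = 5 · 71 + 2
  71 = 35 · 2 + 1
  2 = 2 · 1 + 0
gcd(785, 357) = 1.
Track Bezout coefficients alongside the remainders: start with r₀ = 785 = a·1 + b·0 (s = 1, t = 0) and r₁ = 357 = a·0 + b·1 (s = 0, t = 1); each new remainder r_{k+1} = r_{k-1} − q_k·r_k inherits s_{k+1} = s_{k-1} − q_k·s_k, t_{k+1} = t_{k-1} − q_k·t_k, so r_k = a·s_k + b·t_k at every step:
  q = 2: r = 71, s = 1 − 2·0 = 1, t = 0 − 2·1 = -2  (check: 785·1 + 357·(-2) = 71)
  q = 5: r = 2, s = 0 − 5·1 = -5, t = 1 − 5·(-2) = 11  (check: 785·(-5) + 357·11 = 2)
  q = 35: r = 1, s = 1 − 35·(-5) = 176, t = -2 − 35·11 = -387  (check: 785·176 + 357·(-387) = 1)
The row with r = 1 (the gcd) gives the Bezout coefficients s = 176, t = -387.
Result: 785 · (176) + 357 · (-387) = 1.

gcd(785, 357) = 1; s = 176, t = -387 (check: 785·176 + 357·(-387) = 1).


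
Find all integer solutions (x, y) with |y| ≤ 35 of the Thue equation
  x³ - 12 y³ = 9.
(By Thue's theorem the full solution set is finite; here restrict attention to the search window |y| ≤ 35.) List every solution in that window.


The equation is x³ - 12y³ = 9. For fixed y, x³ = 12·y³ + 9, so a solution requires the RHS to be a perfect cube.
Strategy: iterate y from -35 to 35, compute RHS = 12·y³ + 9, and check whether it is a (positive or negative) perfect cube.
Check small values of y:
  y = 0: RHS = 9 is not a perfect cube.
  y = 1: RHS = 21 is not a perfect cube.
  y = -1: RHS = -3 is not a perfect cube.
  y = 2: RHS = 105 is not a perfect cube.
  y = -2: RHS = -87 is not a perfect cube.
  y = 3: RHS = 333 is not a perfect cube.
  y = -3: RHS = -315 is not a perfect cube.
Continuing the search up to |y| = 35 finds no solutions either.
No (x, y) in the scanned range satisfies the equation.

No integer solutions with |y| ≤ 35.


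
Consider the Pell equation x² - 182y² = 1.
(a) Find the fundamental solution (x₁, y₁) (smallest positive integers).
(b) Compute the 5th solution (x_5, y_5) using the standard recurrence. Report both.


Step 1: Find the fundamental solution (x₁, y₁) of x² - 182y² = 1.
  Expand √182 as a continued fraction. a₀ = ⌊√182⌋ = 13; iterate m_{k+1} = d_k·a_k − m_k, d_{k+1} = (182 − m_{k+1}²)/d_k, a_{k+1} = ⌊(a₀ + m_{k+1})/d_{k+1}⌋ (starting m₀ = 0, d₀ = 1), with convergents p_k = a_k·p_{k-1} + p_{k-2}, q_k = a_k·q_{k-1} + q_{k-2} (p₋₁ = 1, q₋₁ = 0):
  k = 0: a₀ = 13; p₀/q₀ = 13/1; p₀² − 182·q₀² = 169 − 182 = -13.
  k = 1: m = 13, d = 13, a = ⌊(13 + 13)/13⌋ = 2; p/q = (2·13 + 1)/(2·1 + 0) = 27/2; p² − 182·q² = 729 − 728 = 1.
  The first convergent with p² − 182·q² = 1 gives the fundamental solution (x₁, y₁) = (27, 2).
Step 2: Apply the recurrence (x_{n+1}, y_{n+1}) = (x₁x_n + 182y₁y_n, x₁y_n + y₁x_n) repeatedly.
  From (x_1, y_1) = (27, 2): x_2 = 27·27 + 182·2·2 = 1457; y_2 = 27·2 + 2·27 = 108.
  From (x_2, y_2) = (1457, 108): x_3 = 27·1457 + 182·2·108 = 78651; y_3 = 27·108 + 2·1457 = 5830.
  From (x_3, y_3) = (78651, 5830): x_4 = 27·78651 + 182·2·5830 = 4245697; y_4 = 27·5830 + 2·78651 = 314712.
  From (x_4, y_4) = (4245697, 314712): x_5 = 27·4245697 + 182·2·314712 = 229188987; y_5 = 27·314712 + 2·4245697 = 16988618.
Step 3: Verify x_5² - 182·y_5² = 52527591762086169 - 52527591762086168 = 1 (should be 1). ✓

(x_1, y_1) = (27, 2); (x_5, y_5) = (229188987, 16988618).


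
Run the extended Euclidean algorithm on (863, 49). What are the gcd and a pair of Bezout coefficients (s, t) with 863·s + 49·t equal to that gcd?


Euclidean algorithm on (863, 49) — divide until remainder is 0:
  863 = 17 · 49 + 30
  49 = 1 · 30 + 19
  30 = 1 · 19 + 11
  19 = 1 · 11 + 8
  11 = 1 · 8 + 3
  8 = 2 · 3 + 2
  3 = 1 · 2 + 1
  2 = 2 · 1 + 0
gcd(863, 49) = 1.
Track Bezout coefficients alongside the remainders: start with r₀ = 863 = a·1 + b·0 (s = 1, t = 0) and r₁ = 49 = a·0 + b·1 (s = 0, t = 1); each new remainder r_{k+1} = r_{k-1} − q_k·r_k inherits s_{k+1} = s_{k-1} − q_k·s_k, t_{k+1} = t_{k-1} − q_k·t_k, so r_k = a·s_k + b·t_k at every step:
  q = 17: r = 30, s = 1 − 17·0 = 1, t = 0 − 17·1 = -17  (check: 863·1 + 49·(-17) = 30)
  q = 1: r = 19, s = 0 − 1·1 = -1, t = 1 − 1·(-17) = 18  (check: 863·(-1) + 49·18 = 19)
  q = 1: r = 11, s = 1 − 1·(-1) = 2, t = -17 − 1·18 = -35  (check: 863·2 + 49·(-35) = 11)
  q = 1: r = 8, s = -1 − 1·2 = -3, t = 18 − 1·(-35) = 53  (check: 863·(-3) + 49·53 = 8)
  q = 1: r = 3, s = 2 − 1·(-3) = 5, t = -35 − 1·53 = -88  (check: 863·5 + 49·(-88) = 3)
  q = 2: r = 2, s = -3 − 2·5 = -13, t = 53 − 2·(-88) = 229  (check: 863·(-13) + 49·229 = 2)
  q = 1: r = 1, s = 5 − 1·(-13) = 18, t = -88 − 1·229 = -317  (check: 863·18 + 49·(-317) = 1)
The row with r = 1 (the gcd) gives the Bezout coefficients s = 18, t = -317.
Result: 863 · (18) + 49 · (-317) = 1.

gcd(863, 49) = 1; s = 18, t = -317 (check: 863·18 + 49·(-317) = 1).
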